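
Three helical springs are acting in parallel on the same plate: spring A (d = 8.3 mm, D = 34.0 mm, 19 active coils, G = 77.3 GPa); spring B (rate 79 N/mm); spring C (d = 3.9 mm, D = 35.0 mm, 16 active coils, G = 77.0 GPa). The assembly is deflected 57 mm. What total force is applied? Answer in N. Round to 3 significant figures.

k_A = Gd⁴/(8D³N_a) = (77.3×10³)(8.3⁴)/(8·34.0³·19) = 61.406 N/mm
k_C = Gd⁴/(8D³N_a) = (77.0×10³)(3.9⁴)/(8·35.0³·16) = 3.2459 N/mm
Parallel: k_eq = 61.406 + 79 + 3.2459 = 143.65 N/mm
F = k_eq·δ = 143.65·57 = 8188.2 N

8190 N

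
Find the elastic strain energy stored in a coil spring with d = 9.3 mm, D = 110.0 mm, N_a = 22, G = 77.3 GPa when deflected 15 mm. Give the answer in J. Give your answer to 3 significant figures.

k = Gd⁴/(8D³N_a) = (77.3×10³)(9.3⁴)/(8·110.0³·22) = 2.4684 N/mm
U = ½kδ² = 0.5 × 2.4684 × 15² = 277.7 N·mm = 0.2777 J

0.278 J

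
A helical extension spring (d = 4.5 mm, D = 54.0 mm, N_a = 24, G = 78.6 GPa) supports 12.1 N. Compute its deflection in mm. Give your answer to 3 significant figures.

k = Gd⁴/(8D³N_a) = (78.6×10³)(4.5⁴)/(8·54.0³·24) = 1.0661 N/mm
δ = F/k = 12.1 / 1.0661 = 11.35 mm

11.3 mm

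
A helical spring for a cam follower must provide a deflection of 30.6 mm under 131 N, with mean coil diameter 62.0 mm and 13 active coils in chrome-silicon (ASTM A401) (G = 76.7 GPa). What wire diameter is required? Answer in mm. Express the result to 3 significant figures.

Required rate k = F/δ = 131/30.6 = 4.281 N/mm
d = (8D³N_a·k / G)^(1/4) = (8·62.0³·13·4.281 / (76.7×10³))^0.25
  = (1383.4)^0.25 = 6.0987 mm

6.10 mm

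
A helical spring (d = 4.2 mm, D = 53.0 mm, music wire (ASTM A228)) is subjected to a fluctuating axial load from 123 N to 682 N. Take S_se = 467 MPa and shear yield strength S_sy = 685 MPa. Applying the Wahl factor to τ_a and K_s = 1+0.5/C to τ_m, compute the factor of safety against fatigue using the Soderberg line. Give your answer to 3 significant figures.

C = D/d = 53.0/4.2 = 12.6190; K_W = (4C−1)/(4C−4)+0.615/C = 1.1133; K_s = 1+0.5/C = 1.0396
F_a = (F_max−F_min)/2 = 279.5 N; F_m = (F_max+F_min)/2 = 402.5 N
τ_a = K_W·8F_aD/(πd³) = 1.1133 × 509.15 = 566.83 MPa
τ_m = K_s·8F_mD/(πd³) = 1.0396 × 733.22 = 762.27 MPa
Soderberg: 1/n_f = τ_a/S_se + τ_m/S_sy = 566.83/467 + 762.27/685 = 1.21378 + 1.11281 = 2.3266
n_f = 1/2.3266 = 0.4298

0.430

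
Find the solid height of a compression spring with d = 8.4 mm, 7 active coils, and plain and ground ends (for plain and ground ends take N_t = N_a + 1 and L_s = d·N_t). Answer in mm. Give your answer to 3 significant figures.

67.2 mm

plain and ground ends: N_t = N_a + 1 = 7 + 1 = 8
L_s = d·N_t = 8.4 × 8 = 67.2 mm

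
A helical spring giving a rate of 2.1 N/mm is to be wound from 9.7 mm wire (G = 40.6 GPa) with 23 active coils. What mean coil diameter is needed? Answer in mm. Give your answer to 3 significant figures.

D = (Gd⁴/(8N_a·k))^(1/3) = (40.6×10³·9.7⁴/(8·23·2.1))^(1/3)
  = (930199)^(1/3) = 97.6170 mm

97.6 mm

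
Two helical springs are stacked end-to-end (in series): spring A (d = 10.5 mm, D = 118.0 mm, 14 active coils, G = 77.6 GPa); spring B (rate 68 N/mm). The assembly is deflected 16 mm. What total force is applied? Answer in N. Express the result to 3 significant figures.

76.3 N

k_A = Gd⁴/(8D³N_a) = (77.6×10³)(10.5⁴)/(8·118.0³·14) = 5.1257 N/mm
Series: 1/k_eq = 1/5.1257 + 1/68 = 0.2098; k_eq = 4.7664 N/mm
F = k_eq·δ = 4.7664·16 = 76.263 N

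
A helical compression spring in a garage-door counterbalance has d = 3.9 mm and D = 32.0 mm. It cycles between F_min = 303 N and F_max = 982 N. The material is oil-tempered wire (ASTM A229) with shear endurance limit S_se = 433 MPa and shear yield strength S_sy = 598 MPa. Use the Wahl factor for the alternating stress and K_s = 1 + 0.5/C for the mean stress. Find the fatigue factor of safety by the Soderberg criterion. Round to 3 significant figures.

0.353

C = D/d = 32.0/3.9 = 8.2051; K_W = (4C−1)/(4C−4)+0.615/C = 1.1790; K_s = 1+0.5/C = 1.0609
F_a = (F_max−F_min)/2 = 339.5 N; F_m = (F_max+F_min)/2 = 642.5 N
τ_a = K_W·8F_aD/(πd³) = 1.1790 × 466.38 = 549.88 MPa
τ_m = K_s·8F_mD/(πd³) = 1.0609 × 882.61 = 936.4 MPa
Soderberg: 1/n_f = τ_a/S_se + τ_m/S_sy = 549.88/433 + 936.4/598 = 1.26993 + 1.56588 = 2.8358
n_f = 1/2.8358 = 0.3526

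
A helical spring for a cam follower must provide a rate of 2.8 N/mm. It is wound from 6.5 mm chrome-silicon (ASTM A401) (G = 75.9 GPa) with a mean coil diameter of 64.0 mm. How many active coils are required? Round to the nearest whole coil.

N_a = Gd⁴/(8D³k) = (75.9×10³ × 6.5⁴)/(8 × 64.0³ × 2.8)
    = 1.35486e+08 / 5.87203e+06 = 23.07 → 23 coils

23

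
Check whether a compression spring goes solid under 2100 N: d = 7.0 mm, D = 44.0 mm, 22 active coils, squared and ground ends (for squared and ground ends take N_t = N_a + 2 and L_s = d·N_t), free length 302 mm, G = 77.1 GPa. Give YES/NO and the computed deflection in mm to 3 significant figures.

k = Gd⁴/(8D³N_a) = (77.1×10³)(7.0⁴)/(8·44.0³·22) = 12.347 N/mm
N_t = 24; L_s = 7.0·24 = 168 mm; δ_solid = L₀ − L_s = 302 − 168 = 134 mm
δ = F/k = 2100/12.347 = 170.08 mm
δ ≥ δ_solid → spring goes solid

YES, δ = 170 mm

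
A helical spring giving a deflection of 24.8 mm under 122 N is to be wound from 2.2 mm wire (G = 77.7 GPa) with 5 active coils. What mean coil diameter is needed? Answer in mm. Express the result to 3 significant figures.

Required rate k = F/δ = 122/24.8 = 4.9194 N/mm
D = (Gd⁴/(8N_a·k))^(1/3) = (77.7×10³·2.2⁴/(8·5·4.9194))^(1/3)
  = (9250.04)^(1/3) = 20.9917 mm

21.0 mm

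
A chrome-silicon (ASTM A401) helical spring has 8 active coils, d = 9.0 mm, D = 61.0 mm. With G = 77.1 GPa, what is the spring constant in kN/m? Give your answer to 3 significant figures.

34.8 kN/m

k = Gd⁴/(8D³N_a) = (77.1×10³ × 9.0⁴) / (8 × 61.0³ × 8)
  = 5.05853e+08 / 1.45268e+07 = 34.822 N/mm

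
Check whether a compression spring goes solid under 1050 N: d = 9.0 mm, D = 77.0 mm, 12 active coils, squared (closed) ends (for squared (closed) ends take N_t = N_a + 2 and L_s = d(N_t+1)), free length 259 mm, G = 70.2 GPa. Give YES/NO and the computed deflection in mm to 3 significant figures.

NO, δ = 99.9 mm

k = Gd⁴/(8D³N_a) = (70.2×10³)(9.0⁴)/(8·77.0³·12) = 10.509 N/mm
N_t = 14; L_s = 9.0·15 = 135 mm; δ_solid = L₀ − L_s = 259 − 135 = 124 mm
δ = F/k = 1050/10.509 = 99.914 mm
δ < δ_solid → spring does not go solid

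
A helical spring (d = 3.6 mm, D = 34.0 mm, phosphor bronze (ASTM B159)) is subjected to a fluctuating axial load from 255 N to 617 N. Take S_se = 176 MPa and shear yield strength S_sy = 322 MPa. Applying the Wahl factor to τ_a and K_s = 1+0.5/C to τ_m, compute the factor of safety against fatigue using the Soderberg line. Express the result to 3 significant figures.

C = D/d = 34.0/3.6 = 9.4444; K_W = (4C−1)/(4C−4)+0.615/C = 1.1539; K_s = 1+0.5/C = 1.0529
F_a = (F_max−F_min)/2 = 181 N; F_m = (F_max+F_min)/2 = 436 N
τ_a = K_W·8F_aD/(πd³) = 1.1539 × 335.88 = 387.59 MPa
τ_m = K_s·8F_mD/(πd³) = 1.0529 × 809.09 = 851.93 MPa
Soderberg: 1/n_f = τ_a/S_se + τ_m/S_sy = 387.59/176 + 851.93/322 = 2.20221 + 2.64573 = 4.8479
n_f = 1/4.8479 = 0.2063

0.206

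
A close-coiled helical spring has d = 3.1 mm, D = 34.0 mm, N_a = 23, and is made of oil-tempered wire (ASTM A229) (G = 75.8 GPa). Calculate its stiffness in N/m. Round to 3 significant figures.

k = Gd⁴/(8D³N_a) = (75.8×10³ × 3.1⁴) / (8 × 34.0³ × 23)
  = 7.00029e+06 / 7.23194e+06 = 0.96797 N/mm = 967.97 N/m

968 N/m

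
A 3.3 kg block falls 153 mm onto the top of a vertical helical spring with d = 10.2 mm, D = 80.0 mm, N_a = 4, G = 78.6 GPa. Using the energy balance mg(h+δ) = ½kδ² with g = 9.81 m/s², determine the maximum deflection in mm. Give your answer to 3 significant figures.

14.4 mm

k = Gd⁴/(8D³N_a) = (78.6×10³)(10.2⁴)/(8·80.0³·4) = 51.928 N/mm
W = mg = 3.3 × 9.81 = 32.373 N
½kδ² − Wδ − Wh = 0 → δ = (W + √(W² + 2kWh))/k
δ = (32.373 + √(1048 + 514408))/51.928 = (32.373 + 717.95)/51.928 = 14.449 mm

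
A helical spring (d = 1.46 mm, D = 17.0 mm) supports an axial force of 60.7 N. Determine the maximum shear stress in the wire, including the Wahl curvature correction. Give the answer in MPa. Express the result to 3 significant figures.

948 MPa

Spring index C = D/d = 17.0/1.46 = 11.6438
K_W = (4C−1)/(4C−4) + 0.615/C = 45.575/42.575 + 0.0528 = 1.1233
τ₀ = 8FD/(πd³) = 8·60.7·17.0/(π·1.46³) = 8255.2/9.7771 = 844.34 MPa
τ_max = K·τ₀ = 1.1233 × 844.34 = 948.43 MPa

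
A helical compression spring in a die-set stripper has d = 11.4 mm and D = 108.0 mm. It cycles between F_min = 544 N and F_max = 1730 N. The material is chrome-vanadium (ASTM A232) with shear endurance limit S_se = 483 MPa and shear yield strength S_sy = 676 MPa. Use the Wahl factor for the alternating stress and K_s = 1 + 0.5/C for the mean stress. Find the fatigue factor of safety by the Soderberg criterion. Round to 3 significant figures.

1.69

C = D/d = 108.0/11.4 = 9.4737; K_W = (4C−1)/(4C−4)+0.615/C = 1.1534; K_s = 1+0.5/C = 1.0528
F_a = (F_max−F_min)/2 = 593 N; F_m = (F_max+F_min)/2 = 1137 N
τ_a = K_W·8F_aD/(πd³) = 1.1534 × 110.08 = 126.97 MPa
τ_m = K_s·8F_mD/(πd³) = 1.0528 × 211.06 = 222.2 MPa
Soderberg: 1/n_f = τ_a/S_se + τ_m/S_sy = 126.97/483 + 222.2/676 = 0.26287 + 0.32870 = 0.59157
n_f = 1/0.59157 = 1.69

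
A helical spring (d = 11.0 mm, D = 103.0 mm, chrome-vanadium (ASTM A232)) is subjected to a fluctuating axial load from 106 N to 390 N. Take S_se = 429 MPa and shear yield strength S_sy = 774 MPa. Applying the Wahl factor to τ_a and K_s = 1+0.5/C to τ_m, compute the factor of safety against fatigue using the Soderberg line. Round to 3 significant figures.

7.05

C = D/d = 103.0/11.0 = 9.3636; K_W = (4C−1)/(4C−4)+0.615/C = 1.1554; K_s = 1+0.5/C = 1.0534
F_a = (F_max−F_min)/2 = 142 N; F_m = (F_max+F_min)/2 = 248 N
τ_a = K_W·8F_aD/(πd³) = 1.1554 × 27.983 = 32.33 MPa
τ_m = K_s·8F_mD/(πd³) = 1.0534 × 48.871 = 51.481 MPa
Soderberg: 1/n_f = τ_a/S_se + τ_m/S_sy = 32.33/429 + 51.481/774 = 0.07536 + 0.06651 = 0.14187
n_f = 1/0.14187 = 7.049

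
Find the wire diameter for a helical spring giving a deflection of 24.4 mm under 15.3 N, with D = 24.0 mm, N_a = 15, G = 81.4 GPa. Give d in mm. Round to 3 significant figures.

Required rate k = F/δ = 15.3/24.4 = 0.62705 N/mm
d = (8D³N_a·k / G)^(1/4) = (8·24.0³·15·0.62705 / (81.4×10³))^0.25
  = (12.779)^0.25 = 1.8907 mm

1.89 mm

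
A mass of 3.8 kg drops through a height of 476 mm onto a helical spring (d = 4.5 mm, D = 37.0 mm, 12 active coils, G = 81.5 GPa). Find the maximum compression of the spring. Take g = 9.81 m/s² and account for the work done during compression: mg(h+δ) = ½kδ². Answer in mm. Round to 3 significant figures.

k = Gd⁴/(8D³N_a) = (81.5×10³)(4.5⁴)/(8·37.0³·12) = 6.8728 N/mm
W = mg = 3.8 × 9.81 = 37.278 N
½kδ² − Wδ − Wh = 0 → δ = (W + √(W² + 2kWh))/k
δ = (37.278 + √(1389.6 + 243905))/6.8728 = (37.278 + 495.27)/6.8728 = 77.487 mm

77.5 mm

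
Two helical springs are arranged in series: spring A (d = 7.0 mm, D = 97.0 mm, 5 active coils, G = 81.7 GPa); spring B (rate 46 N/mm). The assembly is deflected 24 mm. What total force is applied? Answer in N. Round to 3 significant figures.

k_A = Gd⁴/(8D³N_a) = (81.7×10³)(7.0⁴)/(8·97.0³·5) = 5.3733 N/mm
Series: 1/k_eq = 1/5.3733 + 1/46 = 0.20785; k_eq = 4.8113 N/mm
F = k_eq·δ = 4.8113·24 = 115.47 N

115 N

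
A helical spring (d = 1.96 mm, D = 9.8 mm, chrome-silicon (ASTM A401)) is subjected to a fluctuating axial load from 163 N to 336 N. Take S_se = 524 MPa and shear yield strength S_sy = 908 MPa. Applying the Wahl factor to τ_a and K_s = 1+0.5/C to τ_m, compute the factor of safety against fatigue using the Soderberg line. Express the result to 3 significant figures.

C = D/d = 9.8/1.96 = 5.0000; K_W = (4C−1)/(4C−4)+0.615/C = 1.3105; K_s = 1+0.5/C = 1.1000
F_a = (F_max−F_min)/2 = 86.5 N; F_m = (F_max+F_min)/2 = 249.5 N
τ_a = K_W·8F_aD/(πd³) = 1.3105 × 286.69 = 375.71 MPa
τ_m = K_s·8F_mD/(πd³) = 1.1000 × 826.93 = 909.62 MPa
Soderberg: 1/n_f = τ_a/S_se + τ_m/S_sy = 375.71/524 + 909.62/908 = 0.71700 + 1.00179 = 1.7188
n_f = 1/1.7188 = 0.5818

0.582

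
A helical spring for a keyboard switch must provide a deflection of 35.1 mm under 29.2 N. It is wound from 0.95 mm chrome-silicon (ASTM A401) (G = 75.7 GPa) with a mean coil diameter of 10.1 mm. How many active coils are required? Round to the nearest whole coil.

Required rate k = F/δ = 29.2/35.1 = 0.83191 N/mm
N_a = Gd⁴/(8D³k) = (75.7×10³ × 0.95⁴)/(8 × 10.1³ × 0.83191)
    = 61658.1 / 6856.93 = 8.992 → 9 coils

9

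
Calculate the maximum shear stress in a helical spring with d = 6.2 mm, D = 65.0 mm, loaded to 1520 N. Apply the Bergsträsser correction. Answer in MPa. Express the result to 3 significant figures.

Spring index C = D/d = 65.0/6.2 = 10.4839
K_B = (4C+2)/(4C−3) = 43.935/38.935 = 1.1284
τ₀ = 8FD/(πd³) = 8·1520·65.0/(π·6.2³) = 790400/748.73 = 1055.7 MPa
τ_max = K·τ₀ = 1.1284 × 1055.7 = 1191.2 MPa

1190 MPa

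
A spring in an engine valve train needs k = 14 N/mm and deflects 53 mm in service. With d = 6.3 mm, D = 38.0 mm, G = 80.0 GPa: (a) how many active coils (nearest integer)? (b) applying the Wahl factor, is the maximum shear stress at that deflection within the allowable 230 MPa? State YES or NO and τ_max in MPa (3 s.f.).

N_a = Gd⁴/(8D³k) = (80.0×10³)(6.3⁴)/(8·38.0³·14) = 20.51 → N_a = 21
Actual rate k = Gd⁴/(8D³·21) = 13.671 N/mm
Working load F = kδ = 13.671·53 = 724.55 N
C = 38.0/6.3 = 6.0317; K_W = (4C−1)/(4C−4)+0.615/C = 1.2510
τ_max = K_W·8FD/(πd³) = 1.2510·280.39 = 350.78 MPa
τ_max > 230 MPa → exceeds allowable

(a) 21 coils; (b) NO, τ_max = 351 MPa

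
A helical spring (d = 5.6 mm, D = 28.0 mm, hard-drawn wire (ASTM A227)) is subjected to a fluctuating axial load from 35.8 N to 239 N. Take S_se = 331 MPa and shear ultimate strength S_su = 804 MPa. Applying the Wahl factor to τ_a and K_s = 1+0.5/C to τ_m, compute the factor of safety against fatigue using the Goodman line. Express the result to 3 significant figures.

4.17

C = D/d = 28.0/5.6 = 5.0000; K_W = (4C−1)/(4C−4)+0.615/C = 1.3105; K_s = 1+0.5/C = 1.1000
F_a = (F_max−F_min)/2 = 101.6 N; F_m = (F_max+F_min)/2 = 137.4 N
τ_a = K_W·8F_aD/(πd³) = 1.3105 × 41.25 = 54.059 MPa
τ_m = K_s·8F_mD/(πd³) = 1.1000 × 55.785 = 61.364 MPa
Goodman: 1/n_f = τ_a/S_se + τ_m/S_su = 54.059/331 + 61.364/804 = 0.16332 + 0.07632 = 0.23964
n_f = 1/0.23964 = 4.173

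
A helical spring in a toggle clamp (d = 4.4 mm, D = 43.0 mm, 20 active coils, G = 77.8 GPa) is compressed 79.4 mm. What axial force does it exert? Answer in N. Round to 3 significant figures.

182 N

k = Gd⁴/(8D³N_a) = (77.8×10³)(4.4⁴)/(8·43.0³·20) = 2.2923 N/mm
F = k·δ = 2.2923 × 79.4 = 182.01 N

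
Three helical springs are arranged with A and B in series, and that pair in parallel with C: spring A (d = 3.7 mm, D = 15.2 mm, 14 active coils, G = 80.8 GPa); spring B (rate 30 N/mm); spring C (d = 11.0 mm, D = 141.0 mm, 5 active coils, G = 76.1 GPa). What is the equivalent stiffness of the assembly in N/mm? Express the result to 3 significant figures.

26.8 N/mm

k_A = Gd⁴/(8D³N_a) = (80.8×10³)(3.7⁴)/(8·15.2³·14) = 38.501 N/mm
k_C = Gd⁴/(8D³N_a) = (76.1×10³)(11.0⁴)/(8·141.0³·5) = 9.9366 N/mm
Springs A,B series: k_AB = 1/(1/38.501+1/30) = 16.861 N/mm; parallel with C: k_eq = 16.861+9.9366 = 26.798 N/mm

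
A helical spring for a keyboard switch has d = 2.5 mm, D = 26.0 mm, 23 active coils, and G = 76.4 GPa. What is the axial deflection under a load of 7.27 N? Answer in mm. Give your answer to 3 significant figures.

k = Gd⁴/(8D³N_a) = (76.4×10³)(2.5⁴)/(8·26.0³·23) = 0.92282 N/mm
δ = F/k = 7.27 / 0.92282 = 7.8781 mm

7.88 mm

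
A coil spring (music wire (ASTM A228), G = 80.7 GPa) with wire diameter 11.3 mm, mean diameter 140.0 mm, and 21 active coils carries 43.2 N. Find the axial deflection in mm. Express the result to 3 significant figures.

15.1 mm

k = Gd⁴/(8D³N_a) = (80.7×10³)(11.3⁴)/(8·140.0³·21) = 2.8543 N/mm
δ = F/k = 43.2 / 2.8543 = 15.135 mm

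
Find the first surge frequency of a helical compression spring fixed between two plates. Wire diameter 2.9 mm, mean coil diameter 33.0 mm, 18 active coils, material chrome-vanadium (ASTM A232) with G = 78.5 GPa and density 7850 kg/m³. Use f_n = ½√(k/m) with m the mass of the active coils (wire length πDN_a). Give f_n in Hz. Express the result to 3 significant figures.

52.7 Hz

k = Gd⁴/(8D³N_a) = (78.5×10³)(2.9⁴)/(8·33.0³·18) = 1.0729 N/mm = 1072.9 N/m
Wire length L = πDN_a = π·33.0·18 = 1866.1 mm
m = ρ·(πd²/4)·L = 7850 × 6.6052×10⁻⁶ m² × 1.8661 m = 0.096759 kg
f_n = ½√(k/m) = 0.5·√(1072.9/0.096759) = 0.5·√(11088) = 52.651 Hz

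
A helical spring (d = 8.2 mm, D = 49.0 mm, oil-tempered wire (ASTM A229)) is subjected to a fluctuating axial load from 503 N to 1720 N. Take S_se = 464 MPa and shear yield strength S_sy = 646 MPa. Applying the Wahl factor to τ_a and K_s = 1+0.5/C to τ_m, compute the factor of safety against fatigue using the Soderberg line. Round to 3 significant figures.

1.26

C = D/d = 49.0/8.2 = 5.9756; K_W = (4C−1)/(4C−4)+0.615/C = 1.2537; K_s = 1+0.5/C = 1.0837
F_a = (F_max−F_min)/2 = 608.5 N; F_m = (F_max+F_min)/2 = 1111.5 N
τ_a = K_W·8F_aD/(πd³) = 1.2537 × 137.71 = 172.64 MPa
τ_m = K_s·8F_mD/(πd³) = 1.0837 × 251.54 = 272.59 MPa
Soderberg: 1/n_f = τ_a/S_se + τ_m/S_sy = 172.64/464 + 272.59/646 = 0.37206 + 0.42196 = 0.79402
n_f = 1/0.79402 = 1.259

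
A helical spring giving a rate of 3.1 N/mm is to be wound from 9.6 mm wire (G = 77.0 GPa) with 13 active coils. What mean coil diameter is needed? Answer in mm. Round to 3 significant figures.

D = (Gd⁴/(8N_a·k))^(1/3) = (77.0×10³·9.6⁴/(8·13·3.1))^(1/3)
  = (2.02853e+06)^(1/3) = 126.5883 mm

127 mm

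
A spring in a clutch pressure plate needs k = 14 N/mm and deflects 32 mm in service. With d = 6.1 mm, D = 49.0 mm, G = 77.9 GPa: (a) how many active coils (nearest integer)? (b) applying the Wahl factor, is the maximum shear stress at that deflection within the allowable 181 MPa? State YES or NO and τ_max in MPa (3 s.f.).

(a) 8 coils; (b) NO, τ_max = 298 MPa

N_a = Gd⁴/(8D³k) = (77.9×10³)(6.1⁴)/(8·49.0³·14) = 8.186 → N_a = 8
Actual rate k = Gd⁴/(8D³·8) = 14.325 N/mm
Working load F = kδ = 14.325·32 = 458.39 N
C = 49.0/6.1 = 8.0328; K_W = (4C−1)/(4C−4)+0.615/C = 1.1832
τ_max = K_W·8FD/(πd³) = 1.1832·251.99 = 298.16 MPa
τ_max > 181 MPa → exceeds allowable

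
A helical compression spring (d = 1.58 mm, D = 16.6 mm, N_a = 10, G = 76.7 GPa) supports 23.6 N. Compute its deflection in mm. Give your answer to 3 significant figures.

18.1 mm

k = Gd⁴/(8D³N_a) = (76.7×10³)(1.58⁴)/(8·16.6³·10) = 1.3062 N/mm
δ = F/k = 23.6 / 1.3062 = 18.068 mm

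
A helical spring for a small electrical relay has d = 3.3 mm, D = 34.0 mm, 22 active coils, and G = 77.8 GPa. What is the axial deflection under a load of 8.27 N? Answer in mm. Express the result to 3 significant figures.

6.20 mm

k = Gd⁴/(8D³N_a) = (77.8×10³)(3.3⁴)/(8·34.0³·22) = 1.3338 N/mm
δ = F/k = 8.27 / 1.3338 = 6.2004 mm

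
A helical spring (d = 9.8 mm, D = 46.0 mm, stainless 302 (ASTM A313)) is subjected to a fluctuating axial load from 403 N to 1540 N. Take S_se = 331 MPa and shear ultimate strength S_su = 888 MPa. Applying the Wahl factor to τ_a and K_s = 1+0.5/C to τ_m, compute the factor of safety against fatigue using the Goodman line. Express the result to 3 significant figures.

C = D/d = 46.0/9.8 = 4.6939; K_W = (4C−1)/(4C−4)+0.615/C = 1.3341; K_s = 1+0.5/C = 1.1065
F_a = (F_max−F_min)/2 = 568.5 N; F_m = (F_max+F_min)/2 = 971.5 N
τ_a = K_W·8F_aD/(πd³) = 1.3341 × 70.754 = 94.39 MPa
τ_m = K_s·8F_mD/(πd³) = 1.1065 × 120.91 = 133.79 MPa
Goodman: 1/n_f = τ_a/S_se + τ_m/S_su = 94.39/331 + 133.79/888 = 0.28517 + 0.15066 = 0.43583
n_f = 1/0.43583 = 2.294

2.29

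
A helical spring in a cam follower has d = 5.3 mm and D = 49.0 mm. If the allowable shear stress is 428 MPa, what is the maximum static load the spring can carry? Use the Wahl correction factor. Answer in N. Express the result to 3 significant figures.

441 N

C = D/d = 49.0/5.3 = 9.2453
K_W = (4C−1)/(4C−4) + 0.615/C = 35.981/32.981 + 0.0665 = 1.1575
τ_max = K·8FD/(πd³) → F_max = τ_allow·πd³/(8DK)
F_max = 428·π·5.3³/(8·49.0·1.1575) = 2.0018e+05/453.73 = 441.19 N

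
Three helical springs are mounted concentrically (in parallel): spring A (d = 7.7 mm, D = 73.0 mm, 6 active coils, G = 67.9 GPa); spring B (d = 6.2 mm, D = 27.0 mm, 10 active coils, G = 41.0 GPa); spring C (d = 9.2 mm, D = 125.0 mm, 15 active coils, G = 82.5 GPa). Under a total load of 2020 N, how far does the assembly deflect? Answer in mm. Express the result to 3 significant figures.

37.6 mm

k_A = Gd⁴/(8D³N_a) = (67.9×10³)(7.7⁴)/(8·73.0³·6) = 12.783 N/mm
k_B = Gd⁴/(8D³N_a) = (41.0×10³)(6.2⁴)/(8·27.0³·10) = 38.474 N/mm
k_C = Gd⁴/(8D³N_a) = (82.5×10³)(9.2⁴)/(8·125.0³·15) = 2.5217 N/mm
Parallel: k_eq = 12.783 + 38.474 + 2.5217 = 53.779 N/mm
δ = F/k_eq = 2020/53.779 = 37.561 mm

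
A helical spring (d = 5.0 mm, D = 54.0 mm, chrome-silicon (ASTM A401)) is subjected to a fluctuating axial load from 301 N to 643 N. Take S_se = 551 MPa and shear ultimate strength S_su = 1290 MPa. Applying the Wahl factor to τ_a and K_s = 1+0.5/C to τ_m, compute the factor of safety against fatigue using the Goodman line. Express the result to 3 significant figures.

C = D/d = 54.0/5.0 = 10.8000; K_W = (4C−1)/(4C−4)+0.615/C = 1.1335; K_s = 1+0.5/C = 1.0463
F_a = (F_max−F_min)/2 = 171 N; F_m = (F_max+F_min)/2 = 472 N
τ_a = K_W·8F_aD/(πd³) = 1.1335 × 188.11 = 213.22 MPa
τ_m = K_s·8F_mD/(πd³) = 1.0463 × 519.24 = 543.28 MPa
Goodman: 1/n_f = τ_a/S_se + τ_m/S_su = 213.22/551 + 543.28/1290 = 0.38697 + 0.42114 = 0.80812
n_f = 1/0.80812 = 1.237

1.24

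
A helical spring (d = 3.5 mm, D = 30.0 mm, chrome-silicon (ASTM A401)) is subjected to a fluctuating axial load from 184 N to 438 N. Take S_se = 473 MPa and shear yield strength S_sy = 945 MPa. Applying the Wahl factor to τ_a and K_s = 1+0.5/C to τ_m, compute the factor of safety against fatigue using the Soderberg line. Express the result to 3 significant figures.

0.847

C = D/d = 30.0/3.5 = 8.5714; K_W = (4C−1)/(4C−4)+0.615/C = 1.1708; K_s = 1+0.5/C = 1.0583
F_a = (F_max−F_min)/2 = 127 N; F_m = (F_max+F_min)/2 = 311 N
τ_a = K_W·8F_aD/(πd³) = 1.1708 × 226.29 = 264.94 MPa
τ_m = K_s·8F_mD/(πd³) = 1.0583 × 554.14 = 586.46 MPa
Soderberg: 1/n_f = τ_a/S_se + τ_m/S_sy = 264.94/473 + 586.46/945 = 0.56013 + 0.62060 = 1.1807
n_f = 1/1.1807 = 0.8469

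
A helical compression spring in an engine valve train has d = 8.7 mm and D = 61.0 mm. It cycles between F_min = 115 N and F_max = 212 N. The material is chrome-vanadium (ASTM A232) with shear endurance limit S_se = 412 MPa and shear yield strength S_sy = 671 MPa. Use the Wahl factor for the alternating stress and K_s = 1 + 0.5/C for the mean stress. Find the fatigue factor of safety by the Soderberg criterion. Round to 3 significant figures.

C = D/d = 61.0/8.7 = 7.0115; K_W = (4C−1)/(4C−4)+0.615/C = 1.2125; K_s = 1+0.5/C = 1.0713
F_a = (F_max−F_min)/2 = 48.5 N; F_m = (F_max+F_min)/2 = 163.5 N
τ_a = K_W·8F_aD/(πd³) = 1.2125 × 11.441 = 13.872 MPa
τ_m = K_s·8F_mD/(πd³) = 1.0713 × 38.568 = 41.319 MPa
Soderberg: 1/n_f = τ_a/S_se + τ_m/S_sy = 13.872/412 + 41.319/671 = 0.03367 + 0.06158 = 0.095247
n_f = 1/0.095247 = 10.5

10.5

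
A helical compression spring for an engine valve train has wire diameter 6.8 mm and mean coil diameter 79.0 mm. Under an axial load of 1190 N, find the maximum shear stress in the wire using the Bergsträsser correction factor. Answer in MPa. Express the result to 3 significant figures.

Spring index C = D/d = 79.0/6.8 = 11.6176
K_B = (4C+2)/(4C−3) = 48.471/43.471 = 1.1150
τ₀ = 8FD/(πd³) = 8·1190·79.0/(π·6.8³) = 752080/987.82 = 761.36 MPa
τ_max = K·τ₀ = 1.1150 × 761.36 = 848.93 MPa

849 MPa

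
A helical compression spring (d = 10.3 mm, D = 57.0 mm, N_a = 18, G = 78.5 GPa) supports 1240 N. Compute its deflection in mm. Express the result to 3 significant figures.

37.4 mm

k = Gd⁴/(8D³N_a) = (78.5×10³)(10.3⁴)/(8·57.0³·18) = 33.131 N/mm
δ = F/k = 1240 / 33.131 = 37.427 mm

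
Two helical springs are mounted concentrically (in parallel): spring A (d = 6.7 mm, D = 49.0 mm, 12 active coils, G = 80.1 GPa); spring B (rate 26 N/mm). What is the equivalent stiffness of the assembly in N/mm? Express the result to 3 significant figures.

40.3 N/mm

k_A = Gd⁴/(8D³N_a) = (80.1×10³)(6.7⁴)/(8·49.0³·12) = 14.291 N/mm
Parallel: k_eq = 14.291 + 26 = 40.291 N/mm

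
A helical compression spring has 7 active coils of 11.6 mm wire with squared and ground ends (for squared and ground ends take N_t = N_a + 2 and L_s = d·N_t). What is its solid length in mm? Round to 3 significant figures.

squared and ground ends: N_t = N_a + 2 = 7 + 2 = 9
L_s = d·N_t = 11.6 × 9 = 104.4 mm

104 mm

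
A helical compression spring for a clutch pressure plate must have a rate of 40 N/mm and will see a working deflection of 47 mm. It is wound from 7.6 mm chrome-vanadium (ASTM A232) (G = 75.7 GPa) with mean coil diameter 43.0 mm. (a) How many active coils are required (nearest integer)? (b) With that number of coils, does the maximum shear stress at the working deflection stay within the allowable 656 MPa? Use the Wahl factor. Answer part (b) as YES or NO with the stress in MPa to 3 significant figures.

(a) 10 coils; (b) YES, τ_max = 591 MPa

N_a = Gd⁴/(8D³k) = (75.7×10³)(7.6⁴)/(8·43.0³·40) = 9.926 → N_a = 10
Actual rate k = Gd⁴/(8D³·10) = 39.706 N/mm
Working load F = kδ = 39.706·47 = 1866.2 N
C = 43.0/7.6 = 5.6579; K_W = (4C−1)/(4C−4)+0.615/C = 1.2697
τ_max = K_W·8FD/(πd³) = 1.2697·465.5 = 591.05 MPa
τ_max ≤ 656 MPa → acceptable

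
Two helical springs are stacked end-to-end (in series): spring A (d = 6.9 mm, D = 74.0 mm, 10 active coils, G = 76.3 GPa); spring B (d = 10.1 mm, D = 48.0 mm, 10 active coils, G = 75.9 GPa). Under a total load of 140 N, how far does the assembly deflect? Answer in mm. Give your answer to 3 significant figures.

27.8 mm

k_A = Gd⁴/(8D³N_a) = (76.3×10³)(6.9⁴)/(8·74.0³·10) = 5.335 N/mm
k_B = Gd⁴/(8D³N_a) = (75.9×10³)(10.1⁴)/(8·48.0³·10) = 89.272 N/mm
Series: 1/k_eq = 1/5.335 + 1/89.272 = 0.19864; k_eq = 5.0342 N/mm
δ = F/k_eq = 140/5.0342 = 27.81 mm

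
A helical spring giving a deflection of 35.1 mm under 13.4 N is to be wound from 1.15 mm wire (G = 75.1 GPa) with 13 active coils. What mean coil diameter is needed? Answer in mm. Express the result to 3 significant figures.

Required rate k = F/δ = 13.4/35.1 = 0.38177 N/mm
D = (Gd⁴/(8N_a·k))^(1/3) = (75.1×10³·1.15⁴/(8·13·0.38177))^(1/3)
  = (3308.26)^(1/3) = 14.9005 mm

14.9 mm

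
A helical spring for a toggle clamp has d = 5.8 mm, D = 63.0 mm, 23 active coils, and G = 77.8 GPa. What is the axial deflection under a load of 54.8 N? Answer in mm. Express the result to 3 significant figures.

k = Gd⁴/(8D³N_a) = (77.8×10³)(5.8⁴)/(8·63.0³·23) = 1.9136 N/mm
δ = F/k = 54.8 / 1.9136 = 28.637 mm

28.6 mm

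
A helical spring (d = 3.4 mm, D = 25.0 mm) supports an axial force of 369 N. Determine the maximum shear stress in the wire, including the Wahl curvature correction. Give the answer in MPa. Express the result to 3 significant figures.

Spring index C = D/d = 25.0/3.4 = 7.3529
K_W = (4C−1)/(4C−4) + 0.615/C = 28.412/25.412 + 0.0836 = 1.2017
τ₀ = 8FD/(πd³) = 8·369·25.0/(π·3.4³) = 73800/123.48 = 597.68 MPa
τ_max = K·τ₀ = 1.2017 × 597.68 = 718.23 MPa

718 MPa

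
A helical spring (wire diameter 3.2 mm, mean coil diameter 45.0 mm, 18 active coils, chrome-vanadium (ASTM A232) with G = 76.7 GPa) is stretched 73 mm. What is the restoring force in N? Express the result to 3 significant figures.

44.7 N

k = Gd⁴/(8D³N_a) = (76.7×10³)(3.2⁴)/(8·45.0³·18) = 0.61291 N/mm
F = k·δ = 0.61291 × 73 = 44.742 N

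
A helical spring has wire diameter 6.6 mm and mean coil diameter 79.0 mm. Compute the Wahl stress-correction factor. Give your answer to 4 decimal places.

C = D/d = 79.0/6.6 = 11.9697
K_W = (4C−1)/(4C−4) + 0.615/C = 46.879/43.879 + 0.0514 = 1.1197

1.1197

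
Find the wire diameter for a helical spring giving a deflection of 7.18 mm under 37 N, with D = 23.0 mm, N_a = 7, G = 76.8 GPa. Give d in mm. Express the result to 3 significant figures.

2.60 mm

Required rate k = F/δ = 37/7.18 = 5.1532 N/mm
d = (8D³N_a·k / G)^(1/4) = (8·23.0³·7·5.1532 / (76.8×10³))^0.25
  = (45.718)^0.25 = 2.6003 mm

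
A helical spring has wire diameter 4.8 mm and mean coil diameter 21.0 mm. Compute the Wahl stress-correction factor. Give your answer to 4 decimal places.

1.3628

C = D/d = 21.0/4.8 = 4.3750
K_W = (4C−1)/(4C−4) + 0.615/C = 16.500/13.500 + 0.1406 = 1.3628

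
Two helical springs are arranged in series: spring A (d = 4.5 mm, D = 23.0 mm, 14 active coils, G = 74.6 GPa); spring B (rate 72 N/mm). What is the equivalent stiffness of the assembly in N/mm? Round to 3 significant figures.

17.1 N/mm

k_A = Gd⁴/(8D³N_a) = (74.6×10³)(4.5⁴)/(8·23.0³·14) = 22.449 N/mm
Series: 1/k_eq = 1/22.449 + 1/72 = 0.058435; k_eq = 17.113 N/mm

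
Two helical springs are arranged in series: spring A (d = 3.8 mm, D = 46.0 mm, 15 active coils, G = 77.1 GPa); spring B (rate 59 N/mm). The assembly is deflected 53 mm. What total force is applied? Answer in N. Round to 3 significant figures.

k_A = Gd⁴/(8D³N_a) = (77.1×10³)(3.8⁴)/(8·46.0³·15) = 1.3764 N/mm
Series: 1/k_eq = 1/1.3764 + 1/59 = 0.7435; k_eq = 1.345 N/mm
F = k_eq·δ = 1.345·53 = 71.284 N

71.3 N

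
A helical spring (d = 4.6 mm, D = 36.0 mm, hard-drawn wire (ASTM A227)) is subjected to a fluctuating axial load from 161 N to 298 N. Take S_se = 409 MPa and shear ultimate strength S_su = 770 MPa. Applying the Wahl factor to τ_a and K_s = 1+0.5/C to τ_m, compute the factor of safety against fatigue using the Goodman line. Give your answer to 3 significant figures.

C = D/d = 36.0/4.6 = 7.8261; K_W = (4C−1)/(4C−4)+0.615/C = 1.1885; K_s = 1+0.5/C = 1.0639
F_a = (F_max−F_min)/2 = 68.5 N; F_m = (F_max+F_min)/2 = 229.5 N
τ_a = K_W·8F_aD/(πd³) = 1.1885 × 64.515 = 76.673 MPa
τ_m = K_s·8F_mD/(πd³) = 1.0639 × 216.15 = 229.96 MPa
Goodman: 1/n_f = τ_a/S_se + τ_m/S_su = 76.673/409 + 229.96/770 = 0.18746 + 0.29865 = 0.48611
n_f = 1/0.48611 = 2.057

2.06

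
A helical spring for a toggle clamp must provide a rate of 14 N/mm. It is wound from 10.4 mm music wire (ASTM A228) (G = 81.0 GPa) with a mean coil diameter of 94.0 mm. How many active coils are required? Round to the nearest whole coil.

10

N_a = Gd⁴/(8D³k) = (81.0×10³ × 10.4⁴)/(8 × 94.0³ × 14)
    = 9.47585e+08 / 9.30254e+07 = 10.19 → 10 coils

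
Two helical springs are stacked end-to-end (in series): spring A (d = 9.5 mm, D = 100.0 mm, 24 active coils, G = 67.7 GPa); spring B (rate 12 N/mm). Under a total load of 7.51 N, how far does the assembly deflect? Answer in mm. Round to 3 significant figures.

k_A = Gd⁴/(8D³N_a) = (67.7×10³)(9.5⁴)/(8·100.0³·24) = 2.872 N/mm
Series: 1/k_eq = 1/2.872 + 1/12 = 0.43152; k_eq = 2.3174 N/mm
δ = F/k_eq = 7.51/2.3174 = 3.2408 mm

3.24 mm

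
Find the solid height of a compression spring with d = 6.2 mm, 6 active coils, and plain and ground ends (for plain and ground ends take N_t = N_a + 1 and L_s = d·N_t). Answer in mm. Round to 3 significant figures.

43.4 mm

plain and ground ends: N_t = N_a + 1 = 6 + 1 = 7
L_s = d·N_t = 6.2 × 7 = 43.4 mm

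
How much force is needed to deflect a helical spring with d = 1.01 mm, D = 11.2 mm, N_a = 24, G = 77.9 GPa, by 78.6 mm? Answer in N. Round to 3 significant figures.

23.6 N

k = Gd⁴/(8D³N_a) = (77.9×10³)(1.01⁴)/(8·11.2³·24) = 0.30052 N/mm
F = k·δ = 0.30052 × 78.6 = 23.621 N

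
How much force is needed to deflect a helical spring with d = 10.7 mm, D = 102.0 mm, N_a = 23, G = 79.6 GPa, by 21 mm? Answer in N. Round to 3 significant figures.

k = Gd⁴/(8D³N_a) = (79.6×10³)(10.7⁴)/(8·102.0³·23) = 5.3435 N/mm
F = k·δ = 5.3435 × 21 = 112.21 N

112 N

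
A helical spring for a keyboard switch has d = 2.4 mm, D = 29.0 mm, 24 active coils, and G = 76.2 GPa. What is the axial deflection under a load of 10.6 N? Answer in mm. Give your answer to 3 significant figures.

k = Gd⁴/(8D³N_a) = (76.2×10³)(2.4⁴)/(8·29.0³·24) = 0.53989 N/mm
δ = F/k = 10.6 / 0.53989 = 19.634 mm

19.6 mm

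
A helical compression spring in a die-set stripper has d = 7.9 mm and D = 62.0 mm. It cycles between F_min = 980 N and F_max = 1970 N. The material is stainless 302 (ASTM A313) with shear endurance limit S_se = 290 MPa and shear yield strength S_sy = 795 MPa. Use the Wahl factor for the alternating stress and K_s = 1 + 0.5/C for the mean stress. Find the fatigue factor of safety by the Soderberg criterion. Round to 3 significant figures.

0.780

C = D/d = 62.0/7.9 = 7.8481; K_W = (4C−1)/(4C−4)+0.615/C = 1.1879; K_s = 1+0.5/C = 1.0637
F_a = (F_max−F_min)/2 = 495 N; F_m = (F_max+F_min)/2 = 1475 N
τ_a = K_W·8F_aD/(πd³) = 1.1879 × 158.51 = 188.29 MPa
τ_m = K_s·8F_mD/(πd³) = 1.0637 × 472.33 = 502.42 MPa
Soderberg: 1/n_f = τ_a/S_se + τ_m/S_sy = 188.29/290 + 502.42/795 = 0.64928 + 0.63197 = 1.2813
n_f = 1/1.2813 = 0.7805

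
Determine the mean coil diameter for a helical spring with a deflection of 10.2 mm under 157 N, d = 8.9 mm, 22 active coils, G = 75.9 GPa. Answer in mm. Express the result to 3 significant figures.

56.0 mm

Required rate k = F/δ = 157/10.2 = 15.392 N/mm
D = (Gd⁴/(8N_a·k))^(1/3) = (75.9×10³·8.9⁴/(8·22·15.392))^(1/3)
  = (175788)^(1/3) = 56.0183 mm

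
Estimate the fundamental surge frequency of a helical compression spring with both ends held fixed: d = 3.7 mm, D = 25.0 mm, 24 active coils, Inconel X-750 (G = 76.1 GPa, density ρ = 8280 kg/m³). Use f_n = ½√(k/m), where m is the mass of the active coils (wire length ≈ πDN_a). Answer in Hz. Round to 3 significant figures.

k = Gd⁴/(8D³N_a) = (76.1×10³)(3.7⁴)/(8·25.0³·24) = 4.7541 N/mm = 4754.1 N/m
Wire length L = πDN_a = π·25.0·24 = 1885 mm
m = ρ·(πd²/4)·L = 8280 × 10.752×10⁻⁶ m² × 1.885 m = 0.16781 kg
f_n = ½√(k/m) = 0.5·√(4754.1/0.16781) = 0.5·√(28330) = 84.157 Hz

84.2 Hz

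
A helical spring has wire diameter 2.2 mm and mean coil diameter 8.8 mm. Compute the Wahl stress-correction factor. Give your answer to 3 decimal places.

1.404

C = D/d = 8.8/2.2 = 4.0000
K_W = (4C−1)/(4C−4) + 0.615/C = 15.000/12.000 + 0.1537 = 1.4038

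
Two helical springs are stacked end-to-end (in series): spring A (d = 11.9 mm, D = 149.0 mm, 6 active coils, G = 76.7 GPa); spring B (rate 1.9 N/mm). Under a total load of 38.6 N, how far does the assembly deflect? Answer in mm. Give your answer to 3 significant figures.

24.3 mm

k_A = Gd⁴/(8D³N_a) = (76.7×10³)(11.9⁴)/(8·149.0³·6) = 9.6869 N/mm
Series: 1/k_eq = 1/9.6869 + 1/1.9 = 0.62955; k_eq = 1.5884 N/mm
δ = F/k_eq = 38.6/1.5884 = 24.301 mm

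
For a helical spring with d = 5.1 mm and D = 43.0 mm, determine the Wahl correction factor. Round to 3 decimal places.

1.174

C = D/d = 43.0/5.1 = 8.4314
K_W = (4C−1)/(4C−4) + 0.615/C = 32.725/29.725 + 0.0729 = 1.1739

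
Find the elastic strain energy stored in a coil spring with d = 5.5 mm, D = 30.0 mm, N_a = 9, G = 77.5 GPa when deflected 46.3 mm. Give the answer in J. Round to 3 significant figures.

39.1 J

k = Gd⁴/(8D³N_a) = (77.5×10³)(5.5⁴)/(8·30.0³·9) = 36.48 N/mm
U = ½kδ² = 0.5 × 36.48 × 46.3² = 39101 N·mm = 39.101 J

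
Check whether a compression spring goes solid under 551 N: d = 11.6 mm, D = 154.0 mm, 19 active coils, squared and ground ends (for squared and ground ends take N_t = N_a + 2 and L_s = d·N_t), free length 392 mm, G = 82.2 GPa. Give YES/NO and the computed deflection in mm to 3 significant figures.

k = Gd⁴/(8D³N_a) = (82.2×10³)(11.6⁴)/(8·154.0³·19) = 2.681 N/mm
N_t = 21; L_s = 11.6·21 = 243.6 mm; δ_solid = L₀ − L_s = 392 − 243.6 = 148.4 mm
δ = F/k = 551/2.681 = 205.52 mm
δ ≥ δ_solid → spring goes solid

YES, δ = 206 mm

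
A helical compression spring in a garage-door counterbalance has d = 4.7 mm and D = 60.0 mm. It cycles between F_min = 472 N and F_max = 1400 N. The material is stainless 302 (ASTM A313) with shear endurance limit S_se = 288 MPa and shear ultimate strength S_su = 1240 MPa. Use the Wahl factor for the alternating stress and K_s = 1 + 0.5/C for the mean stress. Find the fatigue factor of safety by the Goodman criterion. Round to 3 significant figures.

0.264

C = D/d = 60.0/4.7 = 12.7660; K_W = (4C−1)/(4C−4)+0.615/C = 1.1119; K_s = 1+0.5/C = 1.0392
F_a = (F_max−F_min)/2 = 464 N; F_m = (F_max+F_min)/2 = 936 N
τ_a = K_W·8F_aD/(πd³) = 1.1119 × 682.83 = 759.26 MPa
τ_m = K_s·8F_mD/(πd³) = 1.0392 × 1377.4 = 1431.4 MPa
Goodman: 1/n_f = τ_a/S_se + τ_m/S_su = 759.26/288 + 1431.4/1240 = 2.63631 + 1.15435 = 3.7907
n_f = 1/3.7907 = 0.2638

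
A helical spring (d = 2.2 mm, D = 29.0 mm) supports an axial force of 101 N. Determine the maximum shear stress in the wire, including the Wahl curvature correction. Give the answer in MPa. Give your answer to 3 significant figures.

Spring index C = D/d = 29.0/2.2 = 13.1818
K_W = (4C−1)/(4C−4) + 0.615/C = 51.727/48.727 + 0.0467 = 1.1082
τ₀ = 8FD/(πd³) = 8·101·29.0/(π·2.2³) = 23432/33.452 = 700.47 MPa
τ_max = K·τ₀ = 1.1082 × 700.47 = 776.28 MPa

776 MPa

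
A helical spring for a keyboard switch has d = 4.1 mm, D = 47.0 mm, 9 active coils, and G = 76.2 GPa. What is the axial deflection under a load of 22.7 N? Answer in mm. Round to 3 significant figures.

7.88 mm

k = Gd⁴/(8D³N_a) = (76.2×10³)(4.1⁴)/(8·47.0³·9) = 2.8805 N/mm
δ = F/k = 22.7 / 2.8805 = 7.8806 mm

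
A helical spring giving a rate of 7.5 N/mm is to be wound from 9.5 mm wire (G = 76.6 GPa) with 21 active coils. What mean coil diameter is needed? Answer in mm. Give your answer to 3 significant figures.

79.1 mm

D = (Gd⁴/(8N_a·k))^(1/3) = (76.6×10³·9.5⁴/(8·21·7.5))^(1/3)
  = (495168)^(1/3) = 79.1136 mm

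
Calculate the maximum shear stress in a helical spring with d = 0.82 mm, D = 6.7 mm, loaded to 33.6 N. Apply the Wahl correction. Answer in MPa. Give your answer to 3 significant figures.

Spring index C = D/d = 6.7/0.82 = 8.1707
K_W = (4C−1)/(4C−4) + 0.615/C = 31.683/28.683 + 0.0753 = 1.1799
τ₀ = 8FD/(πd³) = 8·33.6·6.7/(π·0.82³) = 1800.96/1.7322 = 1039.7 MPa
τ_max = K·τ₀ = 1.1799 × 1039.7 = 1226.7 MPa

1230 MPa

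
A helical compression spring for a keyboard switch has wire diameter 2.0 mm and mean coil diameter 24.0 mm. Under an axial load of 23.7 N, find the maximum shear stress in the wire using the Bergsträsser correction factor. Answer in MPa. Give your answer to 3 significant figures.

Spring index C = D/d = 24.0/2.0 = 12.0000
K_B = (4C+2)/(4C−3) = 50.000/45.000 = 1.1111
τ₀ = 8FD/(πd³) = 8·23.7·24.0/(π·2.0³) = 4550.4/25.133 = 181.05 MPa
τ_max = K·τ₀ = 1.1111 × 181.05 = 201.17 MPa

201 MPa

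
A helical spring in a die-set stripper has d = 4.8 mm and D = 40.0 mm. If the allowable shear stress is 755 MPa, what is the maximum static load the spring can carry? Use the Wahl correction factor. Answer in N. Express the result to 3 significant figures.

697 N

C = D/d = 40.0/4.8 = 8.3333
K_W = (4C−1)/(4C−4) + 0.615/C = 32.333/29.333 + 0.0738 = 1.1761
τ_max = K·8FD/(πd³) → F_max = τ_allow·πd³/(8DK)
F_max = 755·π·4.8³/(8·40.0·1.1761) = 2.6231e+05/376.34 = 697.01 N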